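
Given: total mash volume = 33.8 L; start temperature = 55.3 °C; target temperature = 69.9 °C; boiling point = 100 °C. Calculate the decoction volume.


V_dec = V_total·(T_target − T_start)/(T_boil − T_start)
V_dec = 33.8·(69.9 − 55.3)/(100 − 55.3)

11.0398 L


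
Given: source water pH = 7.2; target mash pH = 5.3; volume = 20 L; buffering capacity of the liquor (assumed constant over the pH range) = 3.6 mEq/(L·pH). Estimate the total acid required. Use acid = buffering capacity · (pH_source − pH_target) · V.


acid = 3.6 · (7.2 − 5.3) · 20

136.8000 mEq


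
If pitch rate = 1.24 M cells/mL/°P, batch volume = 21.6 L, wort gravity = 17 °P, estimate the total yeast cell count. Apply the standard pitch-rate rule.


cells (billions) = rate · V_L · °P
cells = 1.24 · 21.6 · 17

455.3280 billion cells


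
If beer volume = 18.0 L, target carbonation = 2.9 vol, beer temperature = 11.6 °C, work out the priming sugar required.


residual = 14.695·(0.01821 + 0.09011·e^(−0.04·T));  sugar = (target − residual)·4.0·V
residual = 14.695·(0.01821 + 0.09011·e^(−0.04·11.6)) = 1.1002
sugar = (2.9 − 1.1002)·4.0·18.0

129.5868 g


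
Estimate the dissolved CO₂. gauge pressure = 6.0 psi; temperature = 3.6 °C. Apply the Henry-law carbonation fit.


vols = (P + 14.695)·(0.01821 + 0.09011·e^(−0.04·T))
vols = (6.0 + 14.695)·(0.01821 + 0.09011·e^(−0.04·3.6))

1.9916 volumes


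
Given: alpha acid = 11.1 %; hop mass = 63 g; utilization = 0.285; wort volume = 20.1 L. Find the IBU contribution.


IBU = (α/100)·mass·U·1000 / V
IBU = (11.1/100)·63·0.285·1000 / 20.1

99.1545 IBU


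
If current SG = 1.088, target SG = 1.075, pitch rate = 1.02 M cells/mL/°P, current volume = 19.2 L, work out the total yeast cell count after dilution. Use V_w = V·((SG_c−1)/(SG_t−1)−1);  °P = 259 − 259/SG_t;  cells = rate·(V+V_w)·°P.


V_w = 19.2·((1.088−1)/(1.075−1)−1) = 3.3280
V_final = 19.2 + 3.3280 = 22.5280
°P = 259 − 259/1.075 = 18.0698
cells = 1.02·22.5280·18.0698

415.2172 billion cells


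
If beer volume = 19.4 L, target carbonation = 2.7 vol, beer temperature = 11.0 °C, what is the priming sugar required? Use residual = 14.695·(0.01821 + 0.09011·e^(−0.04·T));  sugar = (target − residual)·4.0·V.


residual = 14.695·(0.01821 + 0.09011·e^(−0.04·11.0)) = 1.1204
sugar = (2.7 − 1.1204)·4.0·19.4

122.5764 g


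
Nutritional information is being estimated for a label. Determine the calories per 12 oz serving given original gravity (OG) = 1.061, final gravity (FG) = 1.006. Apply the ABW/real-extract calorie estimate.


ABW = (OG−FG)·131.25·0.79/FG;  °P = 259 − 259/SG (for OG→OE and FG→AE);  RE = 0.1808·OE + 0.8192·AE;  Cal = (6.9·ABW + 4·(RE−0.1))·FG·3.55
ABW = (1.061 − 1.006)·131.25·0.79/1.006 = 5.6688
OE = 259 − 259/1.061 = 14.8907 °P
AE = 259 − 259/1.006 = 1.5447 °P
RE = 0.1808·14.8907 + 0.8192·1.5447 = 3.9577 °P
Cal = (6.9·5.6688 + 4·(3.9577−0.1))·1.006·3.55

194.7981 kcal


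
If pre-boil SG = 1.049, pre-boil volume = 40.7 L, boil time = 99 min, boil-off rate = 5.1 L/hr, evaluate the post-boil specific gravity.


V_post = V_pre − rate·(t/60);  SG_post = 1 + (SG_pre−1)·V_pre/V_post
V_post = 40.7 − 5.1·(99/60) = 32.2850
SG_post = 1 + (1.049 − 1)·40.7/32.2850

1.0618


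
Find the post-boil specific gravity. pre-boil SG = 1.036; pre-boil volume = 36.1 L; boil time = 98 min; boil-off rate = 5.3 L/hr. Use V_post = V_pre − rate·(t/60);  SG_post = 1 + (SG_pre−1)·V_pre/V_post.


V_post = 36.1 − 5.3·(98/60) = 27.4433
SG_post = 1 + (1.036 − 1)·36.1/27.4433

1.0474


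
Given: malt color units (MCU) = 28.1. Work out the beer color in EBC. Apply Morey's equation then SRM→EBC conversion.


SRM = 1.4922·MCU^0.6859;  EBC = SRM·1.97
SRM = 1.4922·28.1^0.6859 = 14.7060
EBC = 14.7060·1.97

28.9708 EBC


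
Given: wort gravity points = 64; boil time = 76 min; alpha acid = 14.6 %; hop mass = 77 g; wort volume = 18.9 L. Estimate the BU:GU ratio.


U = 1.65·0.000125^(GP/1000)·(1−e^(−0.04t))/4.15;  IBU = (α/100)·m·U·1000/V;  BU:GU = IBU/GP
U = 1.65·0.000125^(64/1000)·(1−e^(−0.04·76))/4.15 = 0.2130
IBU = (14.6/100)·77·0.2130·1000/18.9 = 126.6870
BU:GU = 126.6870/64

1.9795


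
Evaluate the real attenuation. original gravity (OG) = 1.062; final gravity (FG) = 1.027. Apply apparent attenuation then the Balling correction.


AA = (OG−FG)/(OG−1)·100;  RA = AA·0.8192
AA = (1.062 − 1.027)/(1.062 − 1)·100 = 56.4516
RA = 56.4516·0.8192

46.2452 %


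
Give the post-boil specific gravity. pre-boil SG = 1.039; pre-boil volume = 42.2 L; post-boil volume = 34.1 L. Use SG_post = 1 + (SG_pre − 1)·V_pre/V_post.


pts_pre = (1.039 − 1)·1000 = 39.0000
pts_post = 39.0000·42.2/34.1 = 48.2639
SG_post = 1 + 48.2639/1000

1.0483


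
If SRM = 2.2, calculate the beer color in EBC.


EBC = SRM · 1.97
EBC = 2.2 · 1.97

4.3340 EBC


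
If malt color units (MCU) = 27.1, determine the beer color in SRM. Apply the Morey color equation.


SRM = 1.4922 · MCU^0.6859
SRM = 1.4922 · 27.1^0.6859

14.3450 SRM


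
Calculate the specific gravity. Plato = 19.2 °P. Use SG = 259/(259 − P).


SG = 259/(259 − 19.2)

1.0801


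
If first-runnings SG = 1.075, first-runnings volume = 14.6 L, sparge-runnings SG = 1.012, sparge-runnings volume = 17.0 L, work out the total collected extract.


total = Σ (SG_i − 1)·1000·V_i
first = (1.075 − 1)·1000·14.6 = 1095.0000
sparge = (1.012 − 1)·1000·17.0 = 204.0000
total = 1095.0000 + 204.0000

1299.0000 gravity·L


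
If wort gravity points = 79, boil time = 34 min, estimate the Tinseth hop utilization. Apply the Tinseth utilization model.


U = 1.65·0.000125^(GP/1000) · (1 − e^(−0.04·t))/4.15
bigness = 1.65·0.000125^(79/1000) = 0.8112
boil_factor = (1 − e^(−0.04·34))/4.15 = 0.1791
U = 0.8112 · 0.1791

0.1453


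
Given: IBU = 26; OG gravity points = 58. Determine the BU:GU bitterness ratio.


BU:GU = IBU / OG_points
BU:GU = 26 / 58

0.4483


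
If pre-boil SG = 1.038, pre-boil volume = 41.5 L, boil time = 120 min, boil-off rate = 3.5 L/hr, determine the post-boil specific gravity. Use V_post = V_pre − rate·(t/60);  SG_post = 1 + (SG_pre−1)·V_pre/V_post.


V_post = 41.5 − 3.5·(120/60) = 34.5000
SG_post = 1 + (1.038 − 1)·41.5/34.5000

1.0457


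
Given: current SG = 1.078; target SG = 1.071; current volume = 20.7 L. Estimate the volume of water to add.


V_water = V·((SG_curr − 1)/(SG_target − 1) − 1)
V_water = 20.7·((1.078 − 1)/(1.071 − 1) − 1)

2.0408 L


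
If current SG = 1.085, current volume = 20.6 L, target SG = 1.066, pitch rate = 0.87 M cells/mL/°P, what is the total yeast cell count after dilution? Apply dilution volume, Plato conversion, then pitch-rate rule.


V_w = V·((SG_c−1)/(SG_t−1)−1);  °P = 259 − 259/SG_t;  cells = rate·(V+V_w)·°P
V_w = 20.6·((1.085−1)/(1.066−1)−1) = 5.9303
V_final = 20.6 + 5.9303 = 26.5303
°P = 259 − 259/1.066 = 16.0356
cells = 0.87·26.5303·16.0356

370.1246 billion cells


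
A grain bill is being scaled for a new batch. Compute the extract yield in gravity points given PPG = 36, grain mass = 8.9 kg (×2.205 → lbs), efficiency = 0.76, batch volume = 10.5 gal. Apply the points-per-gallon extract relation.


points = lbs × PPG × eff / vol
lbs = 8.9 × 2.205 = 19.6245
points = 19.6245 × 36 × 0.76 / 10.5

51.1358 points


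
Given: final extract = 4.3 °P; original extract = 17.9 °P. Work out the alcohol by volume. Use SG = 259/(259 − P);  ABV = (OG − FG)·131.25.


OG = 259/(259 − 17.9) = 1.0742
FG = 259/(259 − 4.3) = 1.0169
ABV = (1.0742 − 1.0169)·131.25

7.5286 % ABV


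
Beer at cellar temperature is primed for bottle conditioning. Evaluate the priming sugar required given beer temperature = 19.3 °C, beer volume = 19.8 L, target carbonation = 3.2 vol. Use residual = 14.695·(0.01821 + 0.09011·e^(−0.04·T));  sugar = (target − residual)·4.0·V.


residual = 14.695·(0.01821 + 0.09011·e^(−0.04·19.3)) = 0.8795
sugar = (3.2 − 0.8795)·4.0·19.8

183.7854 g


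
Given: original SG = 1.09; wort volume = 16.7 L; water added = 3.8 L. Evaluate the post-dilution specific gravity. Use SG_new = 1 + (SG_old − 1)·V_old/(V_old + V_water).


pts = (1.09 − 1)·1000·16.7/(16.7 + 3.8) = 73.3171
SG_new = 1 + 73.3171/1000

1.0733


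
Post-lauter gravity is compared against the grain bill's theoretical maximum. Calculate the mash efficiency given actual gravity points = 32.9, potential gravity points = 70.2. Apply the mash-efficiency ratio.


efficiency = actual / potential × 100
efficiency = 32.9 / 70.2 × 100

46.8661 %


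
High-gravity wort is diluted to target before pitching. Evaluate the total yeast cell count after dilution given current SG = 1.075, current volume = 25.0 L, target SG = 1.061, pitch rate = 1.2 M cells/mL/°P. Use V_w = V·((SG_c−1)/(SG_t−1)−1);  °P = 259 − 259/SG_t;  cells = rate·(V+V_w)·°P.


V_w = 25.0·((1.075−1)/(1.061−1)−1) = 5.7377
V_final = 25.0 + 5.7377 = 30.7377
°P = 259 − 259/1.061 = 14.8907
cells = 1.2·30.7377·14.8907

549.2460 billion cells


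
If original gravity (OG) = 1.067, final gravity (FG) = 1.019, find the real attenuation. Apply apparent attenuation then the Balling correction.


AA = (OG−FG)/(OG−1)·100;  RA = AA·0.8192
AA = (1.067 − 1.019)/(1.067 − 1)·100 = 71.6418
RA = 71.6418·0.8192

58.6890 %


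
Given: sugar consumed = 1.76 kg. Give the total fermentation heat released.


Q = m_sugar · 590 kJ/kg
Q = 1.76 · 590

1038.4000 kJ


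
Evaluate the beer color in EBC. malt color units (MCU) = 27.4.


SRM = 1.4922·MCU^0.6859;  EBC = SRM·1.97
SRM = 1.4922·27.4^0.6859 = 14.4537
EBC = 14.4537·1.97

28.4739 EBC


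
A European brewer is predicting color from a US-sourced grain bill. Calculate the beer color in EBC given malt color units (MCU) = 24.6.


SRM = 1.4922·MCU^0.6859;  EBC = SRM·1.97
SRM = 1.4922·24.6^0.6859 = 13.4236
EBC = 13.4236·1.97

26.4445 EBC


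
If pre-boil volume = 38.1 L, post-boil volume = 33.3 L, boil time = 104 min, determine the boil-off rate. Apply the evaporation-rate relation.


rate = (V_pre − V_post) / (t_min/60)
rate = (38.1 − 33.3) / (104/60)

2.7692 L/hr


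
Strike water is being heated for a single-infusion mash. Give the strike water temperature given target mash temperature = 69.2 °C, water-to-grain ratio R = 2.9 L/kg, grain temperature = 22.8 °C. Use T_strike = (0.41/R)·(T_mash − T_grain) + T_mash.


T_strike = (0.41/2.9)·(69.2 − 22.8) + 69.2

75.7600 °C


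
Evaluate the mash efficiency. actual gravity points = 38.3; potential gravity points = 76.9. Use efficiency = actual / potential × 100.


efficiency = 38.3 / 76.9 × 100

49.8049 %


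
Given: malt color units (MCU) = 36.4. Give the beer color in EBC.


SRM = 1.4922·MCU^0.6859;  EBC = SRM·1.97
SRM = 1.4922·36.4^0.6859 = 17.5625
EBC = 17.5625·1.97

34.5981 EBC


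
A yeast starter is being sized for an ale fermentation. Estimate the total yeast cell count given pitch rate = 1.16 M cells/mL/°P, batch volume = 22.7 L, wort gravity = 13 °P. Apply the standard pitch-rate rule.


cells (billions) = rate · V_L · °P
cells = 1.16 · 22.7 · 13

342.3160 billion cells


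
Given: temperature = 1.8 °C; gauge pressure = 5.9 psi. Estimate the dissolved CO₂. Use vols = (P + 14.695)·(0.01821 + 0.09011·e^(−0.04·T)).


vols = (5.9 + 14.695)·(0.01821 + 0.09011·e^(−0.04·1.8))

2.1019 volumes


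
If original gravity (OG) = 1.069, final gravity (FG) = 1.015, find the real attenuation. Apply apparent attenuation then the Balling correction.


AA = (OG−FG)/(OG−1)·100;  RA = AA·0.8192
AA = (1.069 − 1.015)/(1.069 − 1)·100 = 78.2609
RA = 78.2609·0.8192

64.1113 %


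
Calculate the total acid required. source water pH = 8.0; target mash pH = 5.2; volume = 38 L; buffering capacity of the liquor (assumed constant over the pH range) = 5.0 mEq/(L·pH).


acid = buffering capacity · (pH_source − pH_target) · V
acid = 5.0 · (8.0 − 5.2) · 38

532.0000 mEq


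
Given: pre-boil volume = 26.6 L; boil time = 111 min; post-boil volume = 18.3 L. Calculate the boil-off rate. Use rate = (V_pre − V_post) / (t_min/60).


rate = (26.6 − 18.3) / (111/60)

4.4865 L/hr


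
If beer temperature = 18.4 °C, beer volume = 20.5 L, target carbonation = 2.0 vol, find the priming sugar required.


residual = 14.695·(0.01821 + 0.09011·e^(−0.04·T));  sugar = (target − residual)·4.0·V
residual = 14.695·(0.01821 + 0.09011·e^(−0.04·18.4)) = 0.9019
sugar = (2.0 − 0.9019)·4.0·20.5

90.0437 g


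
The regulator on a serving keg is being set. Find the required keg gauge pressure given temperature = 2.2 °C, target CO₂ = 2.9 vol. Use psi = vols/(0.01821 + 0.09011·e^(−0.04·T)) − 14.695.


psi = 2.9/(0.01821 + 0.09011·e^(−0.04·2.2)) − 14.695

14.0951 psi


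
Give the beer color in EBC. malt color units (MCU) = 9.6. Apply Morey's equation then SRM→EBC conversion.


SRM = 1.4922·MCU^0.6859;  EBC = SRM·1.97
SRM = 1.4922·9.6^0.6859 = 7.0399
EBC = 7.0399·1.97

13.8686 EBC


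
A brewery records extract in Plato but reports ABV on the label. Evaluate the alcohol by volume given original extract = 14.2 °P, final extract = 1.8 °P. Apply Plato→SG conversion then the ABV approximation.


SG = 259/(259 − P);  ABV = (OG − FG)·131.25
OG = 259/(259 − 14.2) = 1.0580
FG = 259/(259 − 1.8) = 1.0070
ABV = (1.0580 − 1.0070)·131.25

6.6948 % ABV


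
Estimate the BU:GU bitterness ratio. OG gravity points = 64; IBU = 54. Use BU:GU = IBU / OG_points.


BU:GU = 54 / 64

0.8438


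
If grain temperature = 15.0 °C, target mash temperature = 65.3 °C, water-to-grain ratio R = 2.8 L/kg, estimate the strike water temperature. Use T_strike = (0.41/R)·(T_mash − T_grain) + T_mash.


T_strike = (0.41/2.8)·(65.3 − 15.0) + 65.3

72.6654 °C


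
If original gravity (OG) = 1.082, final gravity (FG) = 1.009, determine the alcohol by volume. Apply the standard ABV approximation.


ABV = (OG − FG) · 131.25
ABV = (1.082 − 1.009) · 131.25

9.5813 % ABV


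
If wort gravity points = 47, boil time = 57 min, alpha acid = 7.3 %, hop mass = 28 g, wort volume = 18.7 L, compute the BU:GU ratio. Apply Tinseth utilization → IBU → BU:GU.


U = 1.65·0.000125^(GP/1000)·(1−e^(−0.04t))/4.15;  IBU = (α/100)·m·U·1000/V;  BU:GU = IBU/GP
U = 1.65·0.000125^(47/1000)·(1−e^(−0.04·57))/4.15 = 0.2340
IBU = (7.3/100)·28·0.2340·1000/18.7 = 25.5722
BU:GU = 25.5722/47

0.5441


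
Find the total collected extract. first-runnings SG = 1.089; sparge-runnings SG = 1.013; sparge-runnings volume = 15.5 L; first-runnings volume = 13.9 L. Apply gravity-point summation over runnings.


total = Σ (SG_i − 1)·1000·V_i
first = (1.089 − 1)·1000·13.9 = 1237.1000
sparge = (1.013 − 1)·1000·15.5 = 201.5000
total = 1237.1000 + 201.5000

1438.6000 gravity·L


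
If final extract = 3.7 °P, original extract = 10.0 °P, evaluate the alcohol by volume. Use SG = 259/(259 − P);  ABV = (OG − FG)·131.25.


OG = 259/(259 − 10.0) = 1.0402
FG = 259/(259 − 3.7) = 1.0145
ABV = (1.0402 − 1.0145)·131.25

3.3689 % ABV


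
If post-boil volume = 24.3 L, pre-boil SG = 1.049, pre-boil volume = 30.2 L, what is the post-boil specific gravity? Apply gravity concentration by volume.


SG_post = 1 + (SG_pre − 1)·V_pre/V_post
pts_pre = (1.049 − 1)·1000 = 49.0000
pts_post = 49.0000·30.2/24.3 = 60.8971
SG_post = 1 + 60.8971/1000

1.0609


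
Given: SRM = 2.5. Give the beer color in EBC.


EBC = SRM · 1.97
EBC = 2.5 · 1.97

4.9250 EBC


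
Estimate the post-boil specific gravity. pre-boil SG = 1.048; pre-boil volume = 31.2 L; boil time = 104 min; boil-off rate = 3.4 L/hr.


V_post = V_pre − rate·(t/60);  SG_post = 1 + (SG_pre−1)·V_pre/V_post
V_post = 31.2 − 3.4·(104/60) = 25.3067
SG_post = 1 + (1.048 − 1)·31.2/25.3067

1.0592


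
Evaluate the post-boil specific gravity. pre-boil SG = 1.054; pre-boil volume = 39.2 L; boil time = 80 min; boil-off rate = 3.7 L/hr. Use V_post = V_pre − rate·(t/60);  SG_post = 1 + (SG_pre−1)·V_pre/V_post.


V_post = 39.2 − 3.7·(80/60) = 34.2667
SG_post = 1 + (1.054 − 1)·39.2/34.2667

1.0618


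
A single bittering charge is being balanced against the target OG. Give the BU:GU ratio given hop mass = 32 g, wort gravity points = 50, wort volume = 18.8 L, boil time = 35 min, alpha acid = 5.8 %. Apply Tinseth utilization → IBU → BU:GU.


U = 1.65·0.000125^(GP/1000)·(1−e^(−0.04t))/4.15;  IBU = (α/100)·m·U·1000/V;  BU:GU = IBU/GP
U = 1.65·0.000125^(50/1000)·(1−e^(−0.04·35))/4.15 = 0.1911
IBU = (5.8/100)·32·0.1911·1000/18.8 = 18.8681
BU:GU = 18.8681/50

0.3774


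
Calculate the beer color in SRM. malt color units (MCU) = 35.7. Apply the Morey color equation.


SRM = 1.4922 · MCU^0.6859
SRM = 1.4922 · 35.7^0.6859

17.3301 SRM


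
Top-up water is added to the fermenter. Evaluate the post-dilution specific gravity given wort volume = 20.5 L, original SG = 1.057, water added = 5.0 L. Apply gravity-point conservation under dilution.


SG_new = 1 + (SG_old − 1)·V_old/(V_old + V_water)
pts = (1.057 − 1)·1000·20.5/(20.5 + 5.0) = 45.8235
SG_new = 1 + 45.8235/1000

1.0458


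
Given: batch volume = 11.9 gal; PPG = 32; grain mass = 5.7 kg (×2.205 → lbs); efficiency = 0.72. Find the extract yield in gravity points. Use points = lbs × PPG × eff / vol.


lbs = 5.7 × 2.205 = 12.5685
points = 12.5685 × 32 × 0.72 / 11.9

24.3343 points


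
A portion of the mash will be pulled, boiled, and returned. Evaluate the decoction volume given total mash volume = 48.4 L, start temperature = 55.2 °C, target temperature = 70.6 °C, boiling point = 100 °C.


V_dec = V_total·(T_target − T_start)/(T_boil − T_start)
V_dec = 48.4·(70.6 − 55.2)/(100 − 55.2)

16.6375 L


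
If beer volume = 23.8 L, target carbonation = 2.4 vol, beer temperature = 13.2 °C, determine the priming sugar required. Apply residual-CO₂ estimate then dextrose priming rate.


residual = 14.695·(0.01821 + 0.09011·e^(−0.04·T));  sugar = (target − residual)·4.0·V
residual = 14.695·(0.01821 + 0.09011·e^(−0.04·13.2)) = 1.0486
sugar = (2.4 − 1.0486)·4.0·23.8

128.6564 g


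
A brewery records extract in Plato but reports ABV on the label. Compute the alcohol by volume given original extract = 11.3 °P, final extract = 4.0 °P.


SG = 259/(259 − P);  ABV = (OG − FG)·131.25
OG = 259/(259 − 11.3) = 1.0456
FG = 259/(259 − 4.0) = 1.0157
ABV = (1.0456 − 1.0157)·131.25

3.9288 % ABV


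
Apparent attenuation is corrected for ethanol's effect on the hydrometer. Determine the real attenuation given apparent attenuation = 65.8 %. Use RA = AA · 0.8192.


RA = 65.8 · 0.8192

53.9034 %


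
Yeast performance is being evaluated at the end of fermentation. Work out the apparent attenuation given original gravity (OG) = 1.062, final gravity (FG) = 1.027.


AA = (OG − FG)/(OG − 1) · 100
AA = (1.062 − 1.027)/(1.062 − 1) · 100

56.4516 %


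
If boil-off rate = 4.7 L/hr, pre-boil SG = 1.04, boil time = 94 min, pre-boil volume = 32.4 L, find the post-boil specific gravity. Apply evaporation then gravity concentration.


V_post = V_pre − rate·(t/60);  SG_post = 1 + (SG_pre−1)·V_pre/V_post
V_post = 32.4 − 4.7·(94/60) = 25.0367
SG_post = 1 + (1.04 − 1)·32.4/25.0367

1.0518


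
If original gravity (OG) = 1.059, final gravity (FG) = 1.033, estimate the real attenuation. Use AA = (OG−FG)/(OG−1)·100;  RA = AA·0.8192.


AA = (1.059 − 1.033)/(1.059 − 1)·100 = 44.0678
RA = 44.0678·0.8192

36.1003 %


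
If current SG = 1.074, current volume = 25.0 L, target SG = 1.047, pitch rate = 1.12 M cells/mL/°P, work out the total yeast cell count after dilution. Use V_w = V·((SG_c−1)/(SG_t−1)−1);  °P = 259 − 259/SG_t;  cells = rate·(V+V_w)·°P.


V_w = 25.0·((1.074−1)/(1.047−1)−1) = 14.3617
V_final = 25.0 + 14.3617 = 39.3617
°P = 259 − 259/1.047 = 11.6266
cells = 1.12·39.3617·11.6266

512.5578 billion cells


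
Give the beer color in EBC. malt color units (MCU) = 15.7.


SRM = 1.4922·MCU^0.6859;  EBC = SRM·1.97
SRM = 1.4922·15.7^0.6859 = 9.8649
EBC = 9.8649·1.97

19.4339 EBC


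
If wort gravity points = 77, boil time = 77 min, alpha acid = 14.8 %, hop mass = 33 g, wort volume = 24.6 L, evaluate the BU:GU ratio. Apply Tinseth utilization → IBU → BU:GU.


U = 1.65·0.000125^(GP/1000)·(1−e^(−0.04t))/4.15;  IBU = (α/100)·m·U·1000/V;  BU:GU = IBU/GP
U = 1.65·0.000125^(77/1000)·(1−e^(−0.04·77))/4.15 = 0.1899
IBU = (14.8/100)·33·0.1899·1000/24.6 = 37.6969
BU:GU = 37.6969/77

0.4896


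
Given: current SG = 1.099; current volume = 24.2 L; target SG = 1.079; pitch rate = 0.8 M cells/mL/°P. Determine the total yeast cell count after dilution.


V_w = V·((SG_c−1)/(SG_t−1)−1);  °P = 259 − 259/SG_t;  cells = rate·(V+V_w)·°P
V_w = 24.2·((1.099−1)/(1.079−1)−1) = 6.1266
V_final = 24.2 + 6.1266 = 30.3266
°P = 259 − 259/1.079 = 18.9629
cells = 0.8·30.3266·18.9629

460.0647 billion cells


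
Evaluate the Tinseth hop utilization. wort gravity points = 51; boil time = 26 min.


U = 1.65·0.000125^(GP/1000) · (1 − e^(−0.04·t))/4.15
bigness = 1.65·0.000125^(51/1000) = 1.0433
boil_factor = (1 − e^(−0.04·26))/4.15 = 0.1558
U = 1.0433 · 0.1558

0.1625


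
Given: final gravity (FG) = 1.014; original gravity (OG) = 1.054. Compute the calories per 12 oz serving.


ABW = (OG−FG)·131.25·0.79/FG;  °P = 259 − 259/SG (for OG→OE and FG→AE);  RE = 0.1808·OE + 0.8192·AE;  Cal = (6.9·ABW + 4·(RE−0.1))·FG·3.55
ABW = (1.054 − 1.014)·131.25·0.79/1.014 = 4.0902
OE = 259 − 259/1.054 = 13.2694 °P
AE = 259 − 259/1.014 = 3.5759 °P
RE = 0.1808·13.2694 + 0.8192·3.5759 = 5.3285 °P
Cal = (6.9·4.0902 + 4·(5.3285−0.1))·1.014·3.55

176.8775 kcal


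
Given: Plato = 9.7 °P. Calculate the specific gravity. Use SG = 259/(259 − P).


SG = 259/(259 − 9.7)

1.0389


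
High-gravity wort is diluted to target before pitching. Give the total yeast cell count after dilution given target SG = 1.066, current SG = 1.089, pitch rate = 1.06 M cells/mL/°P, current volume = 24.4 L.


V_w = V·((SG_c−1)/(SG_t−1)−1);  °P = 259 − 259/SG_t;  cells = rate·(V+V_w)·°P
V_w = 24.4·((1.089−1)/(1.066−1)−1) = 8.5030
V_final = 24.4 + 8.5030 = 32.9030
°P = 259 − 259/1.066 = 16.0356
cells = 1.06·32.9030·16.0356

559.2787 billion cells


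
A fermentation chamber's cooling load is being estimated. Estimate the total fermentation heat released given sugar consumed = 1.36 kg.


Q = m_sugar · 590 kJ/kg
Q = 1.36 · 590

802.4000 kJ


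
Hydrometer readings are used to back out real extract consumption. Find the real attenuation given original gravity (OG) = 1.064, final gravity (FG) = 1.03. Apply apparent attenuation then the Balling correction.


AA = (OG−FG)/(OG−1)·100;  RA = AA·0.8192
AA = (1.064 − 1.03)/(1.064 − 1)·100 = 53.1250
RA = 53.1250·0.8192

43.5200 %


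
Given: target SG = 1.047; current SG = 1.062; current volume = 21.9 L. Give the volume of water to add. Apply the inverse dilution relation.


V_water = V·((SG_curr − 1)/(SG_target − 1) − 1)
V_water = 21.9·((1.062 − 1)/(1.047 − 1) − 1)

6.9894 L


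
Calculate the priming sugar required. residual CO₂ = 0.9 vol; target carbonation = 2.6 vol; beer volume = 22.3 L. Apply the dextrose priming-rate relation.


sugar = (target − residual)·4.0·V
sugar = (2.6 − 0.9)·4.0·22.3

151.6400 g


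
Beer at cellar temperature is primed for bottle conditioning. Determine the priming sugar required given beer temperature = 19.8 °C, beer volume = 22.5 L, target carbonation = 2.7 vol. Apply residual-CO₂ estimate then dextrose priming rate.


residual = 14.695·(0.01821 + 0.09011·e^(−0.04·T));  sugar = (target − residual)·4.0·V
residual = 14.695·(0.01821 + 0.09011·e^(−0.04·19.8)) = 0.8674
sugar = (2.7 − 0.8674)·4.0·22.5

164.9375 g


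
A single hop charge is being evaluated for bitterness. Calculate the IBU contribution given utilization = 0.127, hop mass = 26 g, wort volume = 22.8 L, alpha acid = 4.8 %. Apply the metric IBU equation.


IBU = (α/100)·mass·U·1000 / V
IBU = (4.8/100)·26·0.127·1000 / 22.8

6.9516 IBU


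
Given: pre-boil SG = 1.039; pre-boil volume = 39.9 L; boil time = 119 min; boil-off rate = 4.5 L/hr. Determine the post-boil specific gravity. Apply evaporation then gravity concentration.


V_post = V_pre − rate·(t/60);  SG_post = 1 + (SG_pre−1)·V_pre/V_post
V_post = 39.9 − 4.5·(119/60) = 30.9750
SG_post = 1 + (1.039 − 1)·39.9/30.9750

1.0502


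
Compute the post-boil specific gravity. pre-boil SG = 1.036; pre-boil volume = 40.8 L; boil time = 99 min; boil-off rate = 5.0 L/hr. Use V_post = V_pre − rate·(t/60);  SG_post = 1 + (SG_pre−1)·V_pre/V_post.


V_post = 40.8 − 5.0·(99/60) = 32.5500
SG_post = 1 + (1.036 − 1)·40.8/32.5500

1.0451


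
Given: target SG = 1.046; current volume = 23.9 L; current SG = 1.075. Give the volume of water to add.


V_water = V·((SG_curr − 1)/(SG_target − 1) − 1)
V_water = 23.9·((1.075 − 1)/(1.046 − 1) − 1)

15.0674 L


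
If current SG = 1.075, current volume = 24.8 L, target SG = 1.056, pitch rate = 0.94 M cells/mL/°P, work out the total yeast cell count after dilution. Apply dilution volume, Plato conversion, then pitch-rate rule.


V_w = V·((SG_c−1)/(SG_t−1)−1);  °P = 259 − 259/SG_t;  cells = rate·(V+V_w)·°P
V_w = 24.8·((1.075−1)/(1.056−1)−1) = 8.4143
V_final = 24.8 + 8.4143 = 33.2143
°P = 259 − 259/1.056 = 13.7348
cells = 0.94·33.2143·13.7348

428.8216 billion cells


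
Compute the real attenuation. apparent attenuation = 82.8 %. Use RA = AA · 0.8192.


RA = 82.8 · 0.8192

67.8298 %


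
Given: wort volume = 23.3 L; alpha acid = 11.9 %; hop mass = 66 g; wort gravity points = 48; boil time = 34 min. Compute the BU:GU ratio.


U = 1.65·0.000125^(GP/1000)·(1−e^(−0.04t))/4.15;  IBU = (α/100)·m·U·1000/V;  BU:GU = IBU/GP
U = 1.65·0.000125^(48/1000)·(1−e^(−0.04·34))/4.15 = 0.1920
IBU = (11.9/100)·66·0.1920·1000/23.3 = 64.7157
BU:GU = 64.7157/48

1.3482


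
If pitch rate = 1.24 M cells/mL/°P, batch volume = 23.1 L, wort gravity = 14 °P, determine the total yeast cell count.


cells (billions) = rate · V_L · °P
cells = 1.24 · 23.1 · 14

401.0160 billion cells


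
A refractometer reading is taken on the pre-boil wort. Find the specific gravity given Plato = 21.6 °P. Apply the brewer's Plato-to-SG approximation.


SG = 259/(259 − P)
SG = 259/(259 − 21.6)

1.0910


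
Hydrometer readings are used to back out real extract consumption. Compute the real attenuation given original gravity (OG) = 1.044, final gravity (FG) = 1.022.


AA = (OG−FG)/(OG−1)·100;  RA = AA·0.8192
AA = (1.044 − 1.022)/(1.044 − 1)·100 = 50.0000
RA = 50.0000·0.8192

40.9600 %


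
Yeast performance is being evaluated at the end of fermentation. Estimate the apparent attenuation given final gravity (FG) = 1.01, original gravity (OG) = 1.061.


AA = (OG − FG)/(OG − 1) · 100
AA = (1.061 − 1.01)/(1.061 − 1) · 100

83.6066 %


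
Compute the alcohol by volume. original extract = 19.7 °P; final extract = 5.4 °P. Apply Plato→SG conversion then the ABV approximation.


SG = 259/(259 − P);  ABV = (OG − FG)·131.25
OG = 259/(259 − 19.7) = 1.0823
FG = 259/(259 − 5.4) = 1.0213
ABV = (1.0823 − 1.0213)·131.25

8.0102 % ABV


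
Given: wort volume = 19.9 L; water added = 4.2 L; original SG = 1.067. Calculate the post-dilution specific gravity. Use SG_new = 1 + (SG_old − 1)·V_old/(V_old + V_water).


pts = (1.067 − 1)·1000·19.9/(19.9 + 4.2) = 55.3237
SG_new = 1 + 55.3237/1000

1.0553


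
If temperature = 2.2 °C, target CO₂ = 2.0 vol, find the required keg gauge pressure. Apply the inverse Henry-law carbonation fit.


psi = vols/(0.01821 + 0.09011·e^(−0.04·T)) − 14.695
psi = 2.0/(0.01821 + 0.09011·e^(−0.04·2.2)) − 14.695

5.1602 psi


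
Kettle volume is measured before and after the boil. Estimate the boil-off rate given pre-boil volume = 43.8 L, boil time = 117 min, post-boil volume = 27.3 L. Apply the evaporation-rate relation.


rate = (V_pre − V_post) / (t_min/60)
rate = (43.8 − 27.3) / (117/60)

8.4615 L/hr


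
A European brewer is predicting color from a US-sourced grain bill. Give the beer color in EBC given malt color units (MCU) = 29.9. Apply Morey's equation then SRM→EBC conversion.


SRM = 1.4922·MCU^0.6859;  EBC = SRM·1.97
SRM = 1.4922·29.9^0.6859 = 15.3458
EBC = 15.3458·1.97

30.2313 EBC


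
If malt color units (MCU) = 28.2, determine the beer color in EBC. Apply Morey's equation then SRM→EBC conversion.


SRM = 1.4922·MCU^0.6859;  EBC = SRM·1.97
SRM = 1.4922·28.2^0.6859 = 14.7419
EBC = 14.7419·1.97

29.0415 EBC


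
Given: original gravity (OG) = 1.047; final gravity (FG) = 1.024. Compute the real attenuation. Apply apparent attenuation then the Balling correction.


AA = (OG−FG)/(OG−1)·100;  RA = AA·0.8192
AA = (1.047 − 1.024)/(1.047 − 1)·100 = 48.9362
RA = 48.9362·0.8192

40.0885 %


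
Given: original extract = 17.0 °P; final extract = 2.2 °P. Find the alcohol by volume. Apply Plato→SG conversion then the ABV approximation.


SG = 259/(259 − P);  ABV = (OG − FG)·131.25
OG = 259/(259 − 17.0) = 1.0702
FG = 259/(259 − 2.2) = 1.0086
ABV = (1.0702 − 1.0086)·131.25

8.0956 % ABV


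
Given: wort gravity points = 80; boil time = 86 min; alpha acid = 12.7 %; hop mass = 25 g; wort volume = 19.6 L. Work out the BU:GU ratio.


U = 1.65·0.000125^(GP/1000)·(1−e^(−0.04t))/4.15;  IBU = (α/100)·m·U·1000/V;  BU:GU = IBU/GP
U = 1.65·0.000125^(80/1000)·(1−e^(−0.04·86))/4.15 = 0.1875
IBU = (12.7/100)·25·0.1875·1000/19.6 = 30.3754
BU:GU = 30.3754/80

0.3797


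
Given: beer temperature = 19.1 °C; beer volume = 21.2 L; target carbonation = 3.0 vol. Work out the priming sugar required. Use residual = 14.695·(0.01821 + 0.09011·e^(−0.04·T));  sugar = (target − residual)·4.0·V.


residual = 14.695·(0.01821 + 0.09011·e^(−0.04·19.1)) = 0.8844
sugar = (3.0 − 0.8844)·4.0·21.2

179.4036 g


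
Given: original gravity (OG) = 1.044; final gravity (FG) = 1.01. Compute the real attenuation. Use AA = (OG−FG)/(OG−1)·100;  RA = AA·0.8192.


AA = (1.044 − 1.01)/(1.044 − 1)·100 = 77.2727
RA = 77.2727·0.8192

63.3018 %


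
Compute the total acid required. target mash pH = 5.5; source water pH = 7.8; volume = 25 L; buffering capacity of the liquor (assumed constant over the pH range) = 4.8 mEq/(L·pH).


acid = buffering capacity · (pH_source − pH_target) · V
acid = 4.8 · (7.8 − 5.5) · 25

276.0000 mEq


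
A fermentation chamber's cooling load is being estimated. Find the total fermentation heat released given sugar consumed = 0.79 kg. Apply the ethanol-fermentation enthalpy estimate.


Q = m_sugar · 590 kJ/kg
Q = 0.79 · 590

466.1000 kJ


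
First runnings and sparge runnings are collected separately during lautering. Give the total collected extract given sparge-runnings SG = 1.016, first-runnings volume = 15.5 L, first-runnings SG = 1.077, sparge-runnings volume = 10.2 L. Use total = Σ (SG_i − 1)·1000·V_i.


first = (1.077 − 1)·1000·15.5 = 1193.5000
sparge = (1.016 − 1)·1000·10.2 = 163.2000
total = 1193.5000 + 163.2000

1356.7000 gravity·L


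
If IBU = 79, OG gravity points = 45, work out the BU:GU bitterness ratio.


BU:GU = IBU / OG_points
BU:GU = 79 / 45

1.7556


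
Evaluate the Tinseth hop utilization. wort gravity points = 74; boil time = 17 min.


U = 1.65·0.000125^(GP/1000) · (1 − e^(−0.04·t))/4.15
bigness = 1.65·0.000125^(74/1000) = 0.8485
boil_factor = (1 − e^(−0.04·17))/4.15 = 0.1189
U = 0.8485 · 0.1189

0.1009


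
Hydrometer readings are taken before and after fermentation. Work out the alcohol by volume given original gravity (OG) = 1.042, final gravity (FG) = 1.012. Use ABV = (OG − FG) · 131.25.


ABV = (1.042 − 1.012) · 131.25

3.9375 % ABV


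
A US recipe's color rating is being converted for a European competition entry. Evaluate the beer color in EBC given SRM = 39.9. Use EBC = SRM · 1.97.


EBC = 39.9 · 1.97

78.6030 EBC


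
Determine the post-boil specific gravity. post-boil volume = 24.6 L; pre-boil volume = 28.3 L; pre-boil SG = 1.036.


SG_post = 1 + (SG_pre − 1)·V_pre/V_post
pts_pre = (1.036 − 1)·1000 = 36.0000
pts_post = 36.0000·28.3/24.6 = 41.4146
SG_post = 1 + 41.4146/1000

1.0414


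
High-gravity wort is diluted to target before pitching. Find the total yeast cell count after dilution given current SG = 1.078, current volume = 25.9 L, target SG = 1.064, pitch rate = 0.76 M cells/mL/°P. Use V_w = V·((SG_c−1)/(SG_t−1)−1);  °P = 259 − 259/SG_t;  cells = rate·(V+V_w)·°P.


V_w = 25.9·((1.078−1)/(1.064−1)−1) = 5.6656
V_final = 25.9 + 5.6656 = 31.5656
°P = 259 − 259/1.064 = 15.5789
cells = 0.76·31.5656·15.5789

373.7370 billion cells


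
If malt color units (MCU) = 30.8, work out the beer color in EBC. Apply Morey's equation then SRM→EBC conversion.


SRM = 1.4922·MCU^0.6859;  EBC = SRM·1.97
SRM = 1.4922·30.8^0.6859 = 15.6612
EBC = 15.6612·1.97

30.8525 EBC


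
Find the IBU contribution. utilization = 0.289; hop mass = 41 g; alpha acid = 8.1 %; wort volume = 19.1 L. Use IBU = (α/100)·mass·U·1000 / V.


IBU = (8.1/100)·41·0.289·1000 / 19.1

50.2497 IBU


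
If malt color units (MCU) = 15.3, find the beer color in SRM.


SRM = 1.4922 · MCU^0.6859
SRM = 1.4922 · 15.3^0.6859

9.6919 SRM


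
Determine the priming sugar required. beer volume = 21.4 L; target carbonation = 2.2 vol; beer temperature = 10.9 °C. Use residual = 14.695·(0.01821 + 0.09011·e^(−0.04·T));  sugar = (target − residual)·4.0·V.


residual = 14.695·(0.01821 + 0.09011·e^(−0.04·10.9)) = 1.1238
sugar = (2.2 − 1.1238)·4.0·21.4

92.1205 g


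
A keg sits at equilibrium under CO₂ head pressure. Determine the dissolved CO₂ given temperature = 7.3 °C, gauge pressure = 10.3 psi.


vols = (P + 14.695)·(0.01821 + 0.09011·e^(−0.04·T))
vols = (10.3 + 14.695)·(0.01821 + 0.09011·e^(−0.04·7.3))

2.1371 volumes


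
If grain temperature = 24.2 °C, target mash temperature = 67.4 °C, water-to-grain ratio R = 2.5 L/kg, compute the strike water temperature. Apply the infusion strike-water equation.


T_strike = (0.41/R)·(T_mash − T_grain) + T_mash
T_strike = (0.41/2.5)·(67.4 − 24.2) + 67.4

74.4848 °C


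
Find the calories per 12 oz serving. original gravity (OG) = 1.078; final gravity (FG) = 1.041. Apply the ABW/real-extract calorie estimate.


ABW = (OG−FG)·131.25·0.79/FG;  °P = 259 − 259/SG (for OG→OE and FG→AE);  RE = 0.1808·OE + 0.8192·AE;  Cal = (6.9·ABW + 4·(RE−0.1))·FG·3.55
ABW = (1.078 − 1.041)·131.25·0.79/1.041 = 3.6853
OE = 259 − 259/1.078 = 18.7403 °P
AE = 259 − 259/1.041 = 10.2008 °P
RE = 0.1808·18.7403 + 0.8192·10.2008 = 11.7447 °P
Cal = (6.9·3.6853 + 4·(11.7447−0.1))·1.041·3.55

266.1079 kcal


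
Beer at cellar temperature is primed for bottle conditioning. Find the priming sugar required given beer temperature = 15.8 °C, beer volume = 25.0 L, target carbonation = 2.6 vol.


residual = 14.695·(0.01821 + 0.09011·e^(−0.04·T));  sugar = (target − residual)·4.0·V
residual = 14.695·(0.01821 + 0.09011·e^(−0.04·15.8)) = 0.9714
sugar = (2.6 − 0.9714)·4.0·25.0

162.8573 g


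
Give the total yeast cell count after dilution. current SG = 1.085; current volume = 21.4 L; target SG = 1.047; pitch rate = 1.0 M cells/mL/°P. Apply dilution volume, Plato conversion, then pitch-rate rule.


V_w = V·((SG_c−1)/(SG_t−1)−1);  °P = 259 − 259/SG_t;  cells = rate·(V+V_w)·°P
V_w = 21.4·((1.085−1)/(1.047−1)−1) = 17.3021
V_final = 21.4 + 17.3021 = 38.7021
°P = 259 − 259/1.047 = 11.6266
cells = 1.0·38.7021·11.6266

449.9723 billion cells


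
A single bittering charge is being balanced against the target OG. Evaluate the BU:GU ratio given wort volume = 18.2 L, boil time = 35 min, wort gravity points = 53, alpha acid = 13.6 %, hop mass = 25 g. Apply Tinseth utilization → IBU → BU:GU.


U = 1.65·0.000125^(GP/1000)·(1−e^(−0.04t))/4.15;  IBU = (α/100)·m·U·1000/V;  BU:GU = IBU/GP
U = 1.65·0.000125^(53/1000)·(1−e^(−0.04·35))/4.15 = 0.1860
IBU = (13.6/100)·25·0.1860·1000/18.2 = 34.7542
BU:GU = 34.7542/53

0.6557


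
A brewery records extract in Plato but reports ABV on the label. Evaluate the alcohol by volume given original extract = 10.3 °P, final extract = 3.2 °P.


SG = 259/(259 − P);  ABV = (OG − FG)·131.25
OG = 259/(259 − 10.3) = 1.0414
FG = 259/(259 − 3.2) = 1.0125
ABV = (1.0414 − 1.0125)·131.25

3.7939 % ABV


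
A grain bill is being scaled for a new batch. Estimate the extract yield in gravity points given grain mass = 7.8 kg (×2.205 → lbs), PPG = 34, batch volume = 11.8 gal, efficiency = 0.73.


points = lbs × PPG × eff / vol
lbs = 7.8 × 2.205 = 17.1990
points = 17.1990 × 34 × 0.73 / 11.8

36.1762 points


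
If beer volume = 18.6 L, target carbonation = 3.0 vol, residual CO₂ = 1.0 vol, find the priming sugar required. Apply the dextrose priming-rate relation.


sugar = (target − residual)·4.0·V
sugar = (3.0 − 1.0)·4.0·18.6

148.8000 g


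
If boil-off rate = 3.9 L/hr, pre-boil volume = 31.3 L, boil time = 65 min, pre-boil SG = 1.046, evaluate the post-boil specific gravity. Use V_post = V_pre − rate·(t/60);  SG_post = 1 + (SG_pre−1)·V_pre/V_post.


V_post = 31.3 − 3.9·(65/60) = 27.0750
SG_post = 1 + (1.046 − 1)·31.3/27.0750

1.0532


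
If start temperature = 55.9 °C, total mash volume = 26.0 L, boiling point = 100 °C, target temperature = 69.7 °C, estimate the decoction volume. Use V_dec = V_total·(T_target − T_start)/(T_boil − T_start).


V_dec = 26.0·(69.7 − 55.9)/(100 − 55.9)

8.1361 L


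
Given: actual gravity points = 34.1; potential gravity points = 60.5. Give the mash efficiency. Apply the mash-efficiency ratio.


efficiency = actual / potential × 100
efficiency = 34.1 / 60.5 × 100

56.3636 %


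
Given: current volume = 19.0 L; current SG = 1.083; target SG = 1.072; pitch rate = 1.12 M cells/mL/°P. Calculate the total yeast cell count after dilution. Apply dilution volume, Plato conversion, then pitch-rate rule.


V_w = V·((SG_c−1)/(SG_t−1)−1);  °P = 259 − 259/SG_t;  cells = rate·(V+V_w)·°P
V_w = 19.0·((1.083−1)/(1.072−1)−1) = 2.9028
V_final = 19.0 + 2.9028 = 21.9028
°P = 259 − 259/1.072 = 17.3955
cells = 1.12·21.9028·17.3955

426.7315 billion cells


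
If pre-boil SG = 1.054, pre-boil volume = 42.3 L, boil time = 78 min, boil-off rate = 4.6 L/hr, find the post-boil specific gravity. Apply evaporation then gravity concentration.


V_post = V_pre − rate·(t/60);  SG_post = 1 + (SG_pre−1)·V_pre/V_post
V_post = 42.3 − 4.6·(78/60) = 36.3200
SG_post = 1 + (1.054 − 1)·42.3/36.3200

1.0629


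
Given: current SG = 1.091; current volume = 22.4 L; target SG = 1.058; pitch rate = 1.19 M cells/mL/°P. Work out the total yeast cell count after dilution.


V_w = V·((SG_c−1)/(SG_t−1)−1);  °P = 259 − 259/SG_t;  cells = rate·(V+V_w)·°P
V_w = 22.4·((1.091−1)/(1.058−1)−1) = 12.7448
V_final = 22.4 + 12.7448 = 35.1448
°P = 259 − 259/1.058 = 14.1985
cells = 1.19·35.1448·14.1985

593.8140 billion cells
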